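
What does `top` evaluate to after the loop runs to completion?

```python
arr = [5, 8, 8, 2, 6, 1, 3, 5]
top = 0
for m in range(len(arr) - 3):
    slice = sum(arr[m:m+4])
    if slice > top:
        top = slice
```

Let's trace through this code step by step.

Initialize: arr = [5, 8, 8, 2, 6, 1, 3, 5]
Initialize: top = 0
Entering loop: for m in range(len(arr) - 3):
After iteration 1: m = 0, top = 23, slice = 23
After iteration 2: m = 1, top = 24, slice = 24
After iteration 3: m = 2, top = 24, slice = 17
After iteration 4: m = 3, top = 24, slice = 12
After iteration 5: m = 4, top = 24, slice = 15
Loop ends.

Final answer: 24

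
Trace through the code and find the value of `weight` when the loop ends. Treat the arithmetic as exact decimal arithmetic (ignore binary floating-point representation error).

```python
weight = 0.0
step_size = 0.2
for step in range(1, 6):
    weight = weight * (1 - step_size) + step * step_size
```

Let's trace through this code step by step.

Initialize: weight = 0.0
Initialize: step_size = 0.2
Entering loop: for step in range(1, 6):
After iteration 1: step = 1, weight = 0.2
After iteration 2: step = 2, weight = 0.56
After iteration 3: step = 3, weight = 1.048
After iteration 4: step = 4, weight = 1.6384
After iteration 5: step = 5, weight = 2.31072
Loop ends.

Final answer: 2.31072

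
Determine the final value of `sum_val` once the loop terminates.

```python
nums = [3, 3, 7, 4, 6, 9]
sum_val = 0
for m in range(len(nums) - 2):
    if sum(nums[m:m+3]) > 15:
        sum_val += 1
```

Let's trace through this code step by step.

Initialize: nums = [3, 3, 7, 4, 6, 9]
Initialize: sum_val = 0
Entering loop: for m in range(len(nums) - 2):
After iteration 1: m = 0, sum_val = 0
After iteration 2: m = 1, sum_val = 0
After iteration 3: m = 2, sum_val = 1
After iteration 4: m = 3, sum_val = 2
Loop ends.

Final answer: 2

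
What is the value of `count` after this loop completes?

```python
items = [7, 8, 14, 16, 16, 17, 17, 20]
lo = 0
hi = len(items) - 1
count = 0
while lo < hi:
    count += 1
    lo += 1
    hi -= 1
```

Let's trace through this code step by step.

Initialize: items = [7, 8, 14, 16, 16, 17, 17, 20]
Initialize: lo = 0
Initialize: hi = 7
Initialize: count = 0
Entering loop: while lo < hi:
After iteration 1: lo = 1, hi = 6, count = 1
After iteration 2: lo = 2, hi = 5, count = 2
After iteration 3: lo = 3, hi = 4, count = 3
After iteration 4: lo = 4, hi = 3, count = 4
Loop ends.

Final answer: 4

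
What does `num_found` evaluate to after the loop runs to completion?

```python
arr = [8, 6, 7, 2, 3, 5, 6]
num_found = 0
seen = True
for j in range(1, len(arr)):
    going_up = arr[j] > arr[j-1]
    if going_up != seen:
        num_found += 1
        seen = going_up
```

Let's trace through this code step by step.

Initialize: arr = [8, 6, 7, 2, 3, 5, 6]
Initialize: num_found = 0
Initialize: seen = True
Entering loop: for j in range(1, len(arr)):
After iteration 1: j = 1, num_found = 1, seen = False, going_up = False
After iteration 2: j = 2, num_found = 2, seen = True, going_up = True
After iteration 3: j = 3, num_found = 3, seen = False, going_up = False
After iteration 4: j = 4, num_found = 4, seen = True, going_up = True
After iteration 5: j = 5, num_found = 4, seen = True, going_up = True
After iteration 6: j = 6, num_found = 4, seen = True, going_up = True
Loop ends.

Final answer: 4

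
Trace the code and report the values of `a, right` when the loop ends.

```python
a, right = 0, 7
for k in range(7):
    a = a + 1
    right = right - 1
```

Let's trace through this code step by step.

Initialize: a = 0
Initialize: right = 7
Entering loop: for k in range(7):
After iteration 1: k = 0, a = 1, right = 6
After iteration 2: k = 1, a = 2, right = 5
After iteration 3: k = 2, a = 3, right = 4
After iteration 4: k = 3, a = 4, right = 3
After iteration 5: k = 4, a = 5, right = 2
After iteration 6: k = 5, a = 6, right = 1
After iteration 7: k = 6, a = 7, right = 0
Loop ends.

Final answer: 7, 0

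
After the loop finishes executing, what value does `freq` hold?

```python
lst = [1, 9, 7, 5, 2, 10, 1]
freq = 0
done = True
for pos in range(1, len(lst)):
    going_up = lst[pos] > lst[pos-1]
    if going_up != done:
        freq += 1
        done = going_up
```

Let's trace through this code step by step.

Initialize: lst = [1, 9, 7, 5, 2, 10, 1]
Initialize: freq = 0
Initialize: done = True
Entering loop: for pos in range(1, len(lst)):
After iteration 1: pos = 1, freq = 0, done = True, going_up = True
After iteration 2: pos = 2, freq = 1, done = False, going_up = False
After iteration 3: pos = 3, freq = 1, done = False, going_up = False
After iteration 4: pos = 4, freq = 1, done = False, going_up = False
After iteration 5: pos = 5, freq = 2, done = True, going_up = True
After iteration 6: pos = 6, freq = 3, done = False, going_up = False
Loop ends.

Final answer: 3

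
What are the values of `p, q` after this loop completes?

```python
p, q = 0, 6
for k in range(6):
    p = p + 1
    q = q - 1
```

Let's trace through this code step by step.

Initialize: p = 0
Initialize: q = 6
Entering loop: for k in range(6):
After iteration 1: k = 0, p = 1, q = 5
After iteration 2: k = 1, p = 2, q = 4
After iteration 3: k = 2, p = 3, q = 3
After iteration 4: k = 3, p = 4, q = 2
After iteration 5: k = 4, p = 5, q = 1
After iteration 6: k = 5, p = 6, q = 0
Loop ends.

Final answer: 6, 0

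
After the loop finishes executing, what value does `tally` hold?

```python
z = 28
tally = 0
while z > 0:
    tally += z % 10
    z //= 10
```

Let's trace through this code step by step.

Initialize: z = 28
Initialize: tally = 0
Entering loop: while z > 0:
After iteration 1: z = 2, tally = 8
After iteration 2: z = 0, tally = 10
Loop ends.

Final answer: 10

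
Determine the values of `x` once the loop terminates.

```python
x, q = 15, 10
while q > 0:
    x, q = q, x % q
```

Let's trace through this code step by step.

Initialize: x = 15
Initialize: q = 10
Entering loop: while q > 0:
After iteration 1: x = 10, q = 5
After iteration 2: x = 5, q = 0
Loop ends.

Final answer: 5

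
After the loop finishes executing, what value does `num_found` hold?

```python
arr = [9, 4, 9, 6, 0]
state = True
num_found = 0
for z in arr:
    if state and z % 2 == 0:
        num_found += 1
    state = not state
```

Let's trace through this code step by step.

Initialize: arr = [9, 4, 9, 6, 0]
Initialize: state = True
Initialize: num_found = 0
Entering loop: for z in arr:
After iteration 1: z = 9, state = False, num_found = 0
After iteration 2: z = 4, state = True, num_found = 0
After iteration 3: z = 9, state = False, num_found = 0
After iteration 4: z = 6, state = True, num_found = 0
After iteration 5: z = 0, state = False, num_found = 1
Loop ends.

Final answer: 1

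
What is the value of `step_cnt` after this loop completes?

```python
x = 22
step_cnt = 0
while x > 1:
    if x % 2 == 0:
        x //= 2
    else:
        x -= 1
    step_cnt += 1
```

Let's trace through this code step by step.

Initialize: x = 22
Initialize: step_cnt = 0
Entering loop: while x > 1:
After iteration 1: x = 11, step_cnt = 1
After iteration 2: x = 10, step_cnt = 2
After iteration 3: x = 5, step_cnt = 3
After iteration 4: x = 4, step_cnt = 4
After iteration 5: x = 2, step_cnt = 5
After iteration 6: x = 1, step_cnt = 6
Loop ends.

Final answer: 6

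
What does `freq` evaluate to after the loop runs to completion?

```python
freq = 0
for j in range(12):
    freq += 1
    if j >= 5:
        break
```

Let's trace through this code step by step.

Initialize: freq = 0
Entering loop: for j in range(12):
After iteration 1: j = 0, freq = 1
After iteration 2: j = 1, freq = 2
After iteration 3: j = 2, freq = 3
After iteration 4: j = 3, freq = 4
After iteration 5: j = 4, freq = 5
After iteration 6: j = 5, freq = 6
Loop ends.

Final answer: 6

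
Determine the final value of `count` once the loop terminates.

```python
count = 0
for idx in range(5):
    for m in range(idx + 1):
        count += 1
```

Let's trace through this code step by step.

Initialize: count = 0
Entering loop: for idx in range(5):
After iteration 1: idx = 0, count = 1, m = 0
After iteration 2: idx = 1, count = 3, m = 1
After iteration 3: idx = 2, count = 6, m = 2
After iteration 4: idx = 3, count = 10, m = 3
After iteration 5: idx = 4, count = 15, m = 4
Loop ends.

Final answer: 15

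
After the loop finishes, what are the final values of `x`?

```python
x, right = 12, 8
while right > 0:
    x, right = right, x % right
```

Let's trace through this code step by step.

Initialize: x = 12
Initialize: right = 8
Entering loop: while right > 0:
After iteration 1: x = 8, right = 4
After iteration 2: x = 4, right = 0
Loop ends.

Final answer: 4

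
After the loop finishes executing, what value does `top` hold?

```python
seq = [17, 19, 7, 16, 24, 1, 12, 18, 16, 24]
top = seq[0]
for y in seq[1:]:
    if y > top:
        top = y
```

Let's trace through this code step by step.

Initialize: seq = [17, 19, 7, 16, 24, 1, 12, 18, 16, 24]
Initialize: top = 17
Entering loop: for y in seq[1:]:
After iteration 1: y = 19, top = 19
After iteration 2: y = 7, top = 19
After iteration 3: y = 16, top = 19
After iteration 4: y = 24, top = 24
After iteration 5: y = 1, top = 24
After iteration 6: y = 12, top = 24
After iteration 7: y = 18, top = 24
After iteration 8: y = 16, top = 24
After iteration 9: y = 24, top = 24
Loop ends.

Final answer: 24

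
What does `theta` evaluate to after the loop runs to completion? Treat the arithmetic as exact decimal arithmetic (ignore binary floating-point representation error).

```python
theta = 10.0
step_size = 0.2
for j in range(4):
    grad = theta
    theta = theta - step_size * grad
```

Let's trace through this code step by step.

Initialize: theta = 10.0
Initialize: step_size = 0.2
Entering loop: for j in range(4):
After iteration 1: j = 0, theta = 8.0, grad = 10.0
After iteration 2: j = 1, theta = 6.4, grad = 8.0
After iteration 3: j = 2, theta = 5.12, grad = 6.4
After iteration 4: j = 3, theta = 4.096, grad = 5.12
Loop ends.

Final answer: 4.096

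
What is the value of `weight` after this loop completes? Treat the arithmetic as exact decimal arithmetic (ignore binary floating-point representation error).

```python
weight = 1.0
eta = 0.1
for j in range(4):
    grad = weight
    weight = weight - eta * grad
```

Let's trace through this code step by step.

Initialize: weight = 1.0
Initialize: eta = 0.1
Entering loop: for j in range(4):
After iteration 1: j = 0, weight = 0.9, grad = 1.0
After iteration 2: j = 1, weight = 0.81, grad = 0.9
After iteration 3: j = 2, weight = 0.729, grad = 0.81
After iteration 4: j = 3, weight = 0.6561, grad = 0.729
Loop ends.

Final answer: 0.6561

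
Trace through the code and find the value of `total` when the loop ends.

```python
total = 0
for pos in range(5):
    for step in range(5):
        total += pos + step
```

Let's trace through this code step by step.

Initialize: total = 0
Entering loop: for pos in range(5):
After iteration 1: pos = 0, total = 10
After iteration 2: pos = 1, total = 25
After iteration 3: pos = 2, total = 45
After iteration 4: pos = 3, total = 70
After iteration 5: pos = 4, total = 100
Loop ends.

Final answer: 100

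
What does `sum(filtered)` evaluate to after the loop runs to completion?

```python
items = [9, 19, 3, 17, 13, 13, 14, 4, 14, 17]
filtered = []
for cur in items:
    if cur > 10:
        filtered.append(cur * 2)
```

Let's trace through this code step by step.

Initialize: items = [9, 19, 3, 17, 13, 13, 14, 4, 14, 17]
Initialize: filtered = []
Entering loop: for cur in items:
After iteration 1: cur = 9, filtered = []
After iteration 2: cur = 19, filtered = [38]
After iteration 3: cur = 3, filtered = [38]
After iteration 4: cur = 17, filtered = [38, 34]
After iteration 5: cur = 13, filtered = [38, 34, 26]
After iteration 6: cur = 13, filtered = [38, 34, 26, 26]
After iteration 7: cur = 14, filtered = [38, 34, 26, 26, 28]
After iteration 8: cur = 4, filtered = [38, 34, 26, 26, 28]
After iteration 9: cur = 14, filtered = [38, 34, 26, 26, 28, 28]
After iteration 10: cur = 17, filtered = [38, 34, 26, 26, 28, 28, 34]
Loop ends.
sum(filtered) = 214

Final answer: 214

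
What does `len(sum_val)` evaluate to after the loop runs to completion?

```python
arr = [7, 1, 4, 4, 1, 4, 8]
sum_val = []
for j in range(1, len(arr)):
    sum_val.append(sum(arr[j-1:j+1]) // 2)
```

Let's trace through this code step by step.

Initialize: arr = [7, 1, 4, 4, 1, 4, 8]
Initialize: sum_val = []
Entering loop: for j in range(1, len(arr)):
After iteration 1: j = 1, sum_val = [4]
After iteration 2: j = 2, sum_val = [4, 2]
After iteration 3: j = 3, sum_val = [4, 2, 4]
After iteration 4: j = 4, sum_val = [4, 2, 4, 2]
After iteration 5: j = 5, sum_val = [4, 2, 4, 2, 2]
After iteration 6: j = 6, sum_val = [4, 2, 4, 2, 2, 6]
Loop ends.
len(sum_val) = 6

Final answer: 6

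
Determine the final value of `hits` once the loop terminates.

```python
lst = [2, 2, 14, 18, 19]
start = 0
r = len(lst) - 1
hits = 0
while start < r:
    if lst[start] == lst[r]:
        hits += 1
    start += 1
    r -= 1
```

Let's trace through this code step by step.

Initialize: lst = [2, 2, 14, 18, 19]
Initialize: start = 0
Initialize: r = 4
Initialize: hits = 0
Entering loop: while start < r:
After iteration 1: start = 1, r = 3, hits = 0
After iteration 2: start = 2, r = 2, hits = 0
Loop ends.

Final answer: 0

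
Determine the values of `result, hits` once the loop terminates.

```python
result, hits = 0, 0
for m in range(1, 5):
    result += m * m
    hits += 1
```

Let's trace through this code step by step.

Initialize: result = 0
Initialize: hits = 0
Entering loop: for m in range(1, 5):
After iteration 1: m = 1, result = 1, hits = 1
After iteration 2: m = 2, result = 5, hits = 2
After iteration 3: m = 3, result = 14, hits = 3
After iteration 4: m = 4, result = 30, hits = 4
Loop ends.

Final answer: 30, 4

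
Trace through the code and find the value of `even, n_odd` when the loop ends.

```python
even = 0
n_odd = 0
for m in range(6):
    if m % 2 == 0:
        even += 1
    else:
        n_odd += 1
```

Let's trace through this code step by step.

Initialize: even = 0
Initialize: n_odd = 0
Entering loop: for m in range(6):
After iteration 1: m = 0, even = 1, n_odd = 0
After iteration 2: m = 1, even = 1, n_odd = 1
After iteration 3: m = 2, even = 2, n_odd = 1
After iteration 4: m = 3, even = 2, n_odd = 2
After iteration 5: m = 4, even = 3, n_odd = 2
After iteration 6: m = 5, even = 3, n_odd = 3
Loop ends.

Final answer: 3, 3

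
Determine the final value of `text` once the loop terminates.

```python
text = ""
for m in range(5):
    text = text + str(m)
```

Let's trace through this code step by step.

Initialize: text = ''
Entering loop: for m in range(5):
After iteration 1: m = 0, text = '0'
After iteration 2: m = 1, text = '01'
After iteration 3: m = 2, text = '012'
After iteration 4: m = 3, text = '0123'
After iteration 5: m = 4, text = '01234'
Loop ends.

Final answer: '01234'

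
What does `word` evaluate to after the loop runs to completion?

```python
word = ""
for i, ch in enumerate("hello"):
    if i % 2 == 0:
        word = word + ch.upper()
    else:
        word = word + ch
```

Let's trace through this code step by step.

Initialize: word = ''
Entering loop: for i, ch in enumerate("hello"):
After iteration 1: i = 0, ch = 'h', word = 'H'
After iteration 2: i = 1, ch = 'e', word = 'He'
After iteration 3: i = 2, ch = 'l', word = 'HeL'
After iteration 4: i = 3, ch = 'l', word = 'HeLl'
After iteration 5: i = 4, ch = 'o', word = 'HeLlO'
Loop ends.

Final answer: 'HeLlO'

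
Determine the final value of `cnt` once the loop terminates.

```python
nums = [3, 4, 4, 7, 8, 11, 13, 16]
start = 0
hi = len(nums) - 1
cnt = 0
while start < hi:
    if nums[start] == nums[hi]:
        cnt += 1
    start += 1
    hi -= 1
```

Let's trace through this code step by step.

Initialize: nums = [3, 4, 4, 7, 8, 11, 13, 16]
Initialize: start = 0
Initialize: hi = 7
Initialize: cnt = 0
Entering loop: while start < hi:
After iteration 1: start = 1, hi = 6, cnt = 0
After iteration 2: start = 2, hi = 5, cnt = 0
After iteration 3: start = 3, hi = 4, cnt = 0
After iteration 4: start = 4, hi = 3, cnt = 0
Loop ends.

Final answer: 0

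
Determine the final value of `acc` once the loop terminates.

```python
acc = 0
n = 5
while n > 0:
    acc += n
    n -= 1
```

Let's trace through this code step by step.

Initialize: acc = 0
Initialize: n = 5
Entering loop: while n > 0:
After iteration 1: acc = 5, n = 4
After iteration 2: acc = 9, n = 3
After iteration 3: acc = 12, n = 2
After iteration 4: acc = 14, n = 1
After iteration 5: acc = 15, n = 0
Loop ends.

Final answer: 15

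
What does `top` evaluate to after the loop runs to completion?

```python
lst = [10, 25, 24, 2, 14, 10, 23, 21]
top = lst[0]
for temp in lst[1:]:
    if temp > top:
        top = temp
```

Let's trace through this code step by step.

Initialize: lst = [10, 25, 24, 2, 14, 10, 23, 21]
Initialize: top = 10
Entering loop: for temp in lst[1:]:
After iteration 1: temp = 25, top = 25
After iteration 2: temp = 24, top = 25
After iteration 3: temp = 2, top = 25
After iteration 4: temp = 14, top = 25
After iteration 5: temp = 10, top = 25
After iteration 6: temp = 23, top = 25
After iteration 7: temp = 21, top = 25
Loop ends.

Final answer: 25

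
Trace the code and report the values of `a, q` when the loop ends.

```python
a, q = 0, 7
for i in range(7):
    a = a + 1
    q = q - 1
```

Let's trace through this code step by step.

Initialize: a = 0
Initialize: q = 7
Entering loop: for i in range(7):
After iteration 1: i = 0, a = 1, q = 6
After iteration 2: i = 1, a = 2, q = 5
After iteration 3: i = 2, a = 3, q = 4
After iteration 4: i = 3, a = 4, q = 3
After iteration 5: i = 4, a = 5, q = 2
After iteration 6: i = 5, a = 6, q = 1
After iteration 7: i = 6, a = 7, q = 0
Loop ends.

Final answer: 7, 0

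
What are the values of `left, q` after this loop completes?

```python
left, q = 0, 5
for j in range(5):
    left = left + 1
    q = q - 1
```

Let's trace through this code step by step.

Initialize: left = 0
Initialize: q = 5
Entering loop: for j in range(5):
After iteration 1: j = 0, left = 1, q = 4
After iteration 2: j = 1, left = 2, q = 3
After iteration 3: j = 2, left = 3, q = 2
After iteration 4: j = 3, left = 4, q = 1
After iteration 5: j = 4, left = 5, q = 0
Loop ends.

Final answer: 5, 0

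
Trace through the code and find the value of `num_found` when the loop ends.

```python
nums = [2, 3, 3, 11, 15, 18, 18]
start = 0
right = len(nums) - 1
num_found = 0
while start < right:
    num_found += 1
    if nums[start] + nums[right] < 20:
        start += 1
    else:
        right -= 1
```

Let's trace through this code step by step.

Initialize: nums = [2, 3, 3, 11, 15, 18, 18]
Initialize: start = 0
Initialize: right = 6
Initialize: num_found = 0
Entering loop: while start < right:
After iteration 1: start = 0, right = 5, num_found = 1
After iteration 2: start = 0, right = 4, num_found = 2
After iteration 3: start = 1, right = 4, num_found = 3
After iteration 4: start = 2, right = 4, num_found = 4
After iteration 5: start = 3, right = 4, num_found = 5
After iteration 6: start = 3, right = 3, num_found = 6
Loop ends.

Final answer: 6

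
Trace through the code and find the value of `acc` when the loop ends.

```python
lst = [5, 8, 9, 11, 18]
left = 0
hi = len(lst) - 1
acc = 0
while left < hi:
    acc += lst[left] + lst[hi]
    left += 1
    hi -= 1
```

Let's trace through this code step by step.

Initialize: lst = [5, 8, 9, 11, 18]
Initialize: left = 0
Initialize: hi = 4
Initialize: acc = 0
Entering loop: while left < hi:
After iteration 1: left = 1, hi = 3, acc = 23
After iteration 2: left = 2, hi = 2, acc = 42
Loop ends.

Final answer: 42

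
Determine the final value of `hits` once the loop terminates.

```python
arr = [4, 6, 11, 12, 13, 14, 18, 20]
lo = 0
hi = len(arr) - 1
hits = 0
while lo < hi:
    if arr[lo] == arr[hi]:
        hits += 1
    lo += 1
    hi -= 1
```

Let's trace through this code step by step.

Initialize: arr = [4, 6, 11, 12, 13, 14, 18, 20]
Initialize: lo = 0
Initialize: hi = 7
Initialize: hits = 0
Entering loop: while lo < hi:
After iteration 1: lo = 1, hi = 6, hits = 0
After iteration 2: lo = 2, hi = 5, hits = 0
After iteration 3: lo = 3, hi = 4, hits = 0
After iteration 4: lo = 4, hi = 3, hits = 0
Loop ends.

Final answer: 0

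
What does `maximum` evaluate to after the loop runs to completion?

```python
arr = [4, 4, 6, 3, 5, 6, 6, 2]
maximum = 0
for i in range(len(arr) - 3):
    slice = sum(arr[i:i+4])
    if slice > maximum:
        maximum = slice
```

Let's trace through this code step by step.

Initialize: arr = [4, 4, 6, 3, 5, 6, 6, 2]
Initialize: maximum = 0
Entering loop: for i in range(len(arr) - 3):
After iteration 1: i = 0, maximum = 17, slice = 17
After iteration 2: i = 1, maximum = 18, slice = 18
After iteration 3: i = 2, maximum = 20, slice = 20
After iteration 4: i = 3, maximum = 20, slice = 20
After iteration 5: i = 4, maximum = 20, slice = 19
Loop ends.

Final answer: 20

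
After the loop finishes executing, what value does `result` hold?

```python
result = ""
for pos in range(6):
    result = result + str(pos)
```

Let's trace through this code step by step.

Initialize: result = ''
Entering loop: for pos in range(6):
After iteration 1: pos = 0, result = '0'
After iteration 2: pos = 1, result = '01'
After iteration 3: pos = 2, result = '012'
After iteration 4: pos = 3, result = '0123'
After iteration 5: pos = 4, result = '01234'
After iteration 6: pos = 5, result = '012345'
Loop ends.

Final answer: '012345'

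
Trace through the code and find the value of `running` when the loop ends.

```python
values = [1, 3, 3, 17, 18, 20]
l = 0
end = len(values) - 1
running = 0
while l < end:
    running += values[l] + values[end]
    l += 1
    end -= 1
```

Let's trace through this code step by step.

Initialize: values = [1, 3, 3, 17, 18, 20]
Initialize: l = 0
Initialize: end = 5
Initialize: running = 0
Entering loop: while l < end:
After iteration 1: l = 1, end = 4, running = 21
After iteration 2: l = 2, end = 3, running = 42
After iteration 3: l = 3, end = 2, running = 62
Loop ends.

Final answer: 62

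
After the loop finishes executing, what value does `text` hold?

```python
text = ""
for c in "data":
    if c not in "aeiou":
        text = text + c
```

Let's trace through this code step by step.

Initialize: text = ''
Entering loop: for c in "data":
After iteration 1: c = 'd', text = 'd'
After iteration 2: c = 'a', text = 'd'
After iteration 3: c = 't', text = 'dt'
After iteration 4: c = 'a', text = 'dt'
Loop ends.

Final answer: 'dt'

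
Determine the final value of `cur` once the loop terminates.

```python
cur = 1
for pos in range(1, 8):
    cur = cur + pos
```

Let's trace through this code step by step.

Initialize: cur = 1
Entering loop: for pos in range(1, 8):
After iteration 1: pos = 1, cur = 2
After iteration 2: pos = 2, cur = 4
After iteration 3: pos = 3, cur = 7
After iteration 4: pos = 4, cur = 11
After iteration 5: pos = 5, cur = 16
After iteration 6: pos = 6, cur = 22
After iteration 7: pos = 7, cur = 29
Loop ends.

Final answer: 29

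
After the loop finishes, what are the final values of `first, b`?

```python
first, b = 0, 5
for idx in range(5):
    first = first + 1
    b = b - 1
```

Let's trace through this code step by step.

Initialize: first = 0
Initialize: b = 5
Entering loop: for idx in range(5):
After iteration 1: idx = 0, first = 1, b = 4
After iteration 2: idx = 1, first = 2, b = 3
After iteration 3: idx = 2, first = 3, b = 2
After iteration 4: idx = 3, first = 4, b = 1
After iteration 5: idx = 4, first = 5, b = 0
Loop ends.

Final answer: 5, 0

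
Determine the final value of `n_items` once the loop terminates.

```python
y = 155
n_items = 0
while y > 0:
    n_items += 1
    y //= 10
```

Let's trace through this code step by step.

Initialize: y = 155
Initialize: n_items = 0
Entering loop: while y > 0:
After iteration 1: y = 15, n_items = 1
After iteration 2: y = 1, n_items = 2
After iteration 3: y = 0, n_items = 3
Loop ends.

Final answer: 3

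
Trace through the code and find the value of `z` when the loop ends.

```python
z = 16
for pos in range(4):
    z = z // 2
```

Let's trace through this code step by step.

Initialize: z = 16
Entering loop: for pos in range(4):
After iteration 1: pos = 0, z = 8
After iteration 2: pos = 1, z = 4
After iteration 3: pos = 2, z = 2
After iteration 4: pos = 3, z = 1
Loop ends.

Final answer: 1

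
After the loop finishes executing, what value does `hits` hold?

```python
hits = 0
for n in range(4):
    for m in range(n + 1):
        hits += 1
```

Let's trace through this code step by step.

Initialize: hits = 0
Entering loop: for n in range(4):
After iteration 1: n = 0, hits = 1, m = 0
After iteration 2: n = 1, hits = 3, m = 1
After iteration 3: n = 2, hits = 6, m = 2
After iteration 4: n = 3, hits = 10, m = 3
Loop ends.

Final answer: 10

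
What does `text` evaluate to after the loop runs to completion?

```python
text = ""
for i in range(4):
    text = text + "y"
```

Let's trace through this code step by step.

Initialize: text = ''
Entering loop: for i in range(4):
After iteration 1: i = 0, text = 'y'
After iteration 2: i = 1, text = 'yy'
After iteration 3: i = 2, text = 'yyy'
After iteration 4: i = 3, text = 'yyyy'
Loop ends.

Final answer: 'yyyy'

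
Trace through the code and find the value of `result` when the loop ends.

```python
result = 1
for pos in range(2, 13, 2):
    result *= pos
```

Let's trace through this code step by step.

Initialize: result = 1
Entering loop: for pos in range(2, 13, 2):
After iteration 1: pos = 2, result = 2
After iteration 2: pos = 4, result = 8
After iteration 3: pos = 6, result = 48
After iteration 4: pos = 8, result = 384
After iteration 5: pos = 10, result = 3840
After iteration 6: pos = 12, result = 46080
Loop ends.

Final answer: 46080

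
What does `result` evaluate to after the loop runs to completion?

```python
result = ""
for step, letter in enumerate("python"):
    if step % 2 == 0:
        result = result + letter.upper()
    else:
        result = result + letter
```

Let's trace through this code step by step.

Initialize: result = ''
Entering loop: for step, letter in enumerate("python"):
After iteration 1: step = 0, letter = 'p', result = 'P'
After iteration 2: step = 1, letter = 'y', result = 'Py'
After iteration 3: step = 2, letter = 't', result = 'PyT'
After iteration 4: step = 3, letter = 'h', result = 'PyTh'
After iteration 5: step = 4, letter = 'o', result = 'PyThO'
After iteration 6: step = 5, letter = 'n', result = 'PyThOn'
Loop ends.

Final answer: 'PyThOn'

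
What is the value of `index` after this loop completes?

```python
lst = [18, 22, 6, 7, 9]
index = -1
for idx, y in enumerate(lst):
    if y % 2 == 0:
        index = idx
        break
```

Let's trace through this code step by step.

Initialize: lst = [18, 22, 6, 7, 9]
Initialize: index = -1
Entering loop: for idx, y in enumerate(lst):
After iteration 1: idx = 0, y = 18, index = 0
Loop ends.

Final answer: 0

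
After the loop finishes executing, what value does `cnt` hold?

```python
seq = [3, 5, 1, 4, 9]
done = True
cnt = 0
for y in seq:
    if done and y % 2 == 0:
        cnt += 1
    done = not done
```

Let's trace through this code step by step.

Initialize: seq = [3, 5, 1, 4, 9]
Initialize: done = True
Initialize: cnt = 0
Entering loop: for y in seq:
After iteration 1: y = 3, done = False, cnt = 0
After iteration 2: y = 5, done = True, cnt = 0
After iteration 3: y = 1, done = False, cnt = 0
After iteration 4: y = 4, done = True, cnt = 0
After iteration 5: y = 9, done = False, cnt = 0
Loop ends.

Final answer: 0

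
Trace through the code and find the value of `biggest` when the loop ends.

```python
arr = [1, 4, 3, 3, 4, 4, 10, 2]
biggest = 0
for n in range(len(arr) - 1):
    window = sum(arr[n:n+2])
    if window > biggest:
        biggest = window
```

Let's trace through this code step by step.

Initialize: arr = [1, 4, 3, 3, 4, 4, 10, 2]
Initialize: biggest = 0
Entering loop: for n in range(len(arr) - 1):
After iteration 1: n = 0, biggest = 5, window = 5
After iteration 2: n = 1, biggest = 7, window = 7
After iteration 3: n = 2, biggest = 7, window = 6
After iteration 4: n = 3, biggest = 7, window = 7
After iteration 5: n = 4, biggest = 8, window = 8
After iteration 6: n = 5, biggest = 14, window = 14
After iteration 7: n = 6, biggest = 14, window = 12
Loop ends.

Final answer: 14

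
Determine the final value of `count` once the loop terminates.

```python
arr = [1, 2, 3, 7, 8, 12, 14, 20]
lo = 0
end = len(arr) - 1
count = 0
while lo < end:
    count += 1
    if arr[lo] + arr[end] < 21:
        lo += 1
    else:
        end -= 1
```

Let's trace through this code step by step.

Initialize: arr = [1, 2, 3, 7, 8, 12, 14, 20]
Initialize: lo = 0
Initialize: end = 7
Initialize: count = 0
Entering loop: while lo < end:
After iteration 1: lo = 0, end = 6, count = 1
After iteration 2: lo = 1, end = 6, count = 2
After iteration 3: lo = 2, end = 6, count = 3
After iteration 4: lo = 3, end = 6, count = 4
After iteration 5: lo = 3, end = 5, count = 5
After iteration 6: lo = 4, end = 5, count = 6
After iteration 7: lo = 5, end = 5, count = 7
Loop ends.

Final answer: 7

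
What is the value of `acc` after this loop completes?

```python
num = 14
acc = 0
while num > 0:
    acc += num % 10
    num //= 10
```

Let's trace through this code step by step.

Initialize: num = 14
Initialize: acc = 0
Entering loop: while num > 0:
After iteration 1: num = 1, acc = 4
After iteration 2: num = 0, acc = 5
Loop ends.

Final answer: 5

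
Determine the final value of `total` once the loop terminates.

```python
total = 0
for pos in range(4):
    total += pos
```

Let's trace through this code step by step.

Initialize: total = 0
Entering loop: for pos in range(4):
After iteration 1: pos = 0, total = 0
After iteration 2: pos = 1, total = 1
After iteration 3: pos = 2, total = 3
After iteration 4: pos = 3, total = 6
Loop ends.

Final answer: 6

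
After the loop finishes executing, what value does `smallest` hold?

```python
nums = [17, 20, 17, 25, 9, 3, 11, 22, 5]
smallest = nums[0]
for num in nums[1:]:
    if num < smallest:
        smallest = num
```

Let's trace through this code step by step.

Initialize: nums = [17, 20, 17, 25, 9, 3, 11, 22, 5]
Initialize: smallest = 17
Entering loop: for num in nums[1:]:
After iteration 1: num = 20, smallest = 17
After iteration 2: num = 17, smallest = 17
After iteration 3: num = 25, smallest = 17
After iteration 4: num = 9, smallest = 9
After iteration 5: num = 3, smallest = 3
After iteration 6: num = 11, smallest = 3
After iteration 7: num = 22, smallest = 3
After iteration 8: num = 5, smallest = 3
Loop ends.

Final answer: 3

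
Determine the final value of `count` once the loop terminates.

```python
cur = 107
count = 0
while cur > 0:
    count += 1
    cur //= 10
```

Let's trace through this code step by step.

Initialize: cur = 107
Initialize: count = 0
Entering loop: while cur > 0:
After iteration 1: cur = 10, count = 1
After iteration 2: cur = 1, count = 2
After iteration 3: cur = 0, count = 3
Loop ends.

Final answer: 3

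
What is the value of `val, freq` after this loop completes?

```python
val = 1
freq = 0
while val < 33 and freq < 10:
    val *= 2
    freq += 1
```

Let's trace through this code step by step.

Initialize: val = 1
Initialize: freq = 0
Entering loop: while val < 33 and freq < 10:
After iteration 1: val = 2, freq = 1
After iteration 2: val = 4, freq = 2
After iteration 3: val = 8, freq = 3
After iteration 4: val = 16, freq = 4
After iteration 5: val = 32, freq = 5
After iteration 6: val = 64, freq = 6
Loop ends.

Final answer: 64, 6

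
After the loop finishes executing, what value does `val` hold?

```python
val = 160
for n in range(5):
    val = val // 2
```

Let's trace through this code step by step.

Initialize: val = 160
Entering loop: for n in range(5):
After iteration 1: n = 0, val = 80
After iteration 2: n = 1, val = 40
After iteration 3: n = 2, val = 20
After iteration 4: n = 3, val = 10
After iteration 5: n = 4, val = 5
Loop ends.

Final answer: 5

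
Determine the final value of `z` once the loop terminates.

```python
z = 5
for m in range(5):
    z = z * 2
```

Let's trace through this code step by step.

Initialize: z = 5
Entering loop: for m in range(5):
After iteration 1: m = 0, z = 10
After iteration 2: m = 1, z = 20
After iteration 3: m = 2, z = 40
After iteration 4: m = 3, z = 80
After iteration 5: m = 4, z = 160
Loop ends.

Final answer: 160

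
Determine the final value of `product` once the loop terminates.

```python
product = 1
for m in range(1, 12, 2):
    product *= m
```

Let's trace through this code step by step.

Initialize: product = 1
Entering loop: for m in range(1, 12, 2):
After iteration 1: m = 1, product = 1
After iteration 2: m = 3, product = 3
After iteration 3: m = 5, product = 15
After iteration 4: m = 7, product = 105
After iteration 5: m = 9, product = 945
After iteration 6: m = 11, product = 10395
Loop ends.

Final answer: 10395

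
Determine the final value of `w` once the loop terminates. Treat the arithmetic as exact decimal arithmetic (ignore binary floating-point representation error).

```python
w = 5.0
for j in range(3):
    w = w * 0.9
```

Let's trace through this code step by step.

Initialize: w = 5.0
Entering loop: for j in range(3):
After iteration 1: j = 0, w = 4.5
After iteration 2: j = 1, w = 4.05
After iteration 3: j = 2, w = 3.645
Loop ends.

Final answer: 3.645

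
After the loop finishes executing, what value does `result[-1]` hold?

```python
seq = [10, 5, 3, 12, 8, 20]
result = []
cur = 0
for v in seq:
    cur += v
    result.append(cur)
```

Let's trace through this code step by step.

Initialize: seq = [10, 5, 3, 12, 8, 20]
Initialize: result = []
Initialize: cur = 0
Entering loop: for v in seq:
After iteration 1: v = 10, result = [10], cur = 10
After iteration 2: v = 5, result = [10, 15], cur = 15
After iteration 3: v = 3, result = [10, 15, 18], cur = 18
After iteration 4: v = 12, result = [10, 15, 18, 30], cur = 30
After iteration 5: v = 8, result = [10, 15, 18, 30, 38], cur = 38
After iteration 6: v = 20, result = [10, 15, 18, 30, 38, 58], cur = 58
Loop ends.
result[-1] = 58

Final answer: 58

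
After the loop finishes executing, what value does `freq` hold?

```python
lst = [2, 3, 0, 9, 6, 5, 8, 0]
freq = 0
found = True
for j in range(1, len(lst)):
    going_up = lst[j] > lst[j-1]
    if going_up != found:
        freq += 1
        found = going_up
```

Let's trace through this code step by step.

Initialize: lst = [2, 3, 0, 9, 6, 5, 8, 0]
Initialize: freq = 0
Initialize: found = True
Entering loop: for j in range(1, len(lst)):
After iteration 1: j = 1, freq = 0, found = True, going_up = True
After iteration 2: j = 2, freq = 1, found = False, going_up = False
After iteration 3: j = 3, freq = 2, found = True, going_up = True
After iteration 4: j = 4, freq = 3, found = False, going_up = False
After iteration 5: j = 5, freq = 3, found = False, going_up = False
After iteration 6: j = 6, freq = 4, found = True, going_up = True
After iteration 7: j = 7, freq = 5, found = False, going_up = False
Loop ends.

Final answer: 5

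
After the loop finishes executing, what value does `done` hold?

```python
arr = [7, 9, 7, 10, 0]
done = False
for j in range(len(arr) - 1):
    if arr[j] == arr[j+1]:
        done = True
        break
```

Let's trace through this code step by step.

Initialize: arr = [7, 9, 7, 10, 0]
Initialize: done = False
Entering loop: for j in range(len(arr) - 1):
After iteration 1: j = 0, done = False
After iteration 2: j = 1, done = False
After iteration 3: j = 2, done = False
After iteration 4: j = 3, done = False
Loop ends.

Final answer: False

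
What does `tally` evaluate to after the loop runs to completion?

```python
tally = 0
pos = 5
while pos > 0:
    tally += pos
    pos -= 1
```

Let's trace through this code step by step.

Initialize: tally = 0
Initialize: pos = 5
Entering loop: while pos > 0:
After iteration 1: tally = 5, pos = 4
After iteration 2: tally = 9, pos = 3
After iteration 3: tally = 12, pos = 2
After iteration 4: tally = 14, pos = 1
After iteration 5: tally = 15, pos = 0
Loop ends.

Final answer: 15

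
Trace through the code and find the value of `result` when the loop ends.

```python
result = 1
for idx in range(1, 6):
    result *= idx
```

Let's trace through this code step by step.

Initialize: result = 1
Entering loop: for idx in range(1, 6):
After iteration 1: idx = 1, result = 1
After iteration 2: idx = 2, result = 2
After iteration 3: idx = 3, result = 6
After iteration 4: idx = 4, result = 24
After iteration 5: idx = 5, result = 120
Loop ends.

Final answer: 120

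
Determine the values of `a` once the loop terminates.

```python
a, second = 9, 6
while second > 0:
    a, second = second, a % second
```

Let's trace through this code step by step.

Initialize: a = 9
Initialize: second = 6
Entering loop: while second > 0:
After iteration 1: a = 6, second = 3
After iteration 2: a = 3, second = 0
Loop ends.

Final answer: 3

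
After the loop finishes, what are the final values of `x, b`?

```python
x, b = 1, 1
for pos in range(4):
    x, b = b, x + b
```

Let's trace through this code step by step.

Initialize: x = 1
Initialize: b = 1
Entering loop: for pos in range(4):
After iteration 1: pos = 0, x = 1, b = 2
After iteration 2: pos = 1, x = 2, b = 3
After iteration 3: pos = 2, x = 3, b = 5
After iteration 4: pos = 3, x = 5, b = 8
Loop ends.

Final answer: 5, 8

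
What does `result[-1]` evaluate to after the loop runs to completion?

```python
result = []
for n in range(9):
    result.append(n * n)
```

Let's trace through this code step by step.

Initialize: result = []
Entering loop: for n in range(9):
After iteration 1: n = 0, result = [0]
After iteration 2: n = 1, result = [0, 1]
After iteration 3: n = 2, result = [0, 1, 4]
After iteration 4: n = 3, result = [0, 1, 4, 9]
After iteration 5: n = 4, result = [0, 1, 4, 9, 16]
After iteration 6: n = 5, result = [0, 1, 4, 9, 16, 25]
After iteration 7: n = 6, result = [0, 1, 4, 9, 16, 25, 36]
After iteration 8: n = 7, result = [0, 1, 4, 9, 16, 25, 36, 49]
After iteration 9: n = 8, result = [0, 1, 4, 9, 16, 25, 36, 49, 64]
Loop ends.
result[-1] = 64

Final answer: 64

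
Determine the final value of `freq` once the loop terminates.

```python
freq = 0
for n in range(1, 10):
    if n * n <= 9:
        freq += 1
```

Let's trace through this code step by step.

Initialize: freq = 0
Entering loop: for n in range(1, 10):
After iteration 1: n = 1, freq = 1
After iteration 2: n = 2, freq = 2
After iteration 3: n = 3, freq = 3
After iteration 4: n = 4, freq = 3
After iteration 5: n = 5, freq = 3
After iteration 6: n = 6, freq = 3
After iteration 7: n = 7, freq = 3
After iteration 8: n = 8, freq = 3
After iteration 9: n = 9, freq = 3
Loop ends.

Final answer: 3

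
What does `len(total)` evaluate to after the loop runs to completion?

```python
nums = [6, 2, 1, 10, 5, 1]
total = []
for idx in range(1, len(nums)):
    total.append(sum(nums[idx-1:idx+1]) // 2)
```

Let's trace through this code step by step.

Initialize: nums = [6, 2, 1, 10, 5, 1]
Initialize: total = []
Entering loop: for idx in range(1, len(nums)):
After iteration 1: idx = 1, total = [4]
After iteration 2: idx = 2, total = [4, 1]
After iteration 3: idx = 3, total = [4, 1, 5]
After iteration 4: idx = 4, total = [4, 1, 5, 7]
After iteration 5: idx = 5, total = [4, 1, 5, 7, 3]
Loop ends.
len(total) = 5

Final answer: 5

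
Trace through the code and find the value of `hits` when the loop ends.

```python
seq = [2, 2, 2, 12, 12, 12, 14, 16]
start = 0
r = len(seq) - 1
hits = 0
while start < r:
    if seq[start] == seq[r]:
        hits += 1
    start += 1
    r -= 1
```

Let's trace through this code step by step.

Initialize: seq = [2, 2, 2, 12, 12, 12, 14, 16]
Initialize: start = 0
Initialize: r = 7
Initialize: hits = 0
Entering loop: while start < r:
After iteration 1: start = 1, r = 6, hits = 0
After iteration 2: start = 2, r = 5, hits = 0
After iteration 3: start = 3, r = 4, hits = 0
After iteration 4: start = 4, r = 3, hits = 1
Loop ends.

Final answer: 1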